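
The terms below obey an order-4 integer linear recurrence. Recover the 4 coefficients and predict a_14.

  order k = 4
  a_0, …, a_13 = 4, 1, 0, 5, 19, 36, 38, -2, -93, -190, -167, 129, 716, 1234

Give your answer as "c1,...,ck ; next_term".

2,-1,-3,3 ; 864

  a_4 = 2·5 + -1·0 + -3·1 + 3·4 = 19
  a_5 = 2·19 + -1·5 + -3·0 + 3·1 = 36
  a_6 = 2·36 + -1·19 + -3·5 + 3·0 = 38
  a_7 = 2·38 + -1·36 + -3·19 + 3·5 = -2
  a_8 = 2·-2 + -1·38 + -3·36 + 3·19 = -93
  a_9 = 2·-93 + -1·-2 + -3·38 + 3·36 = -190
  a_10 = 2·-190 + -1·-93 + -3·-2 + 3·38 = -167
  a_11 = 2·-167 + -1·-190 + -3·-93 + 3·-2 = 129
  a_12 = 2·129 + -1·-167 + -3·-190 + 3·-93 = 716
  a_13 = 2·716 + -1·129 + -3·-167 + 3·-190 = 1234
  a_14 = 2·1234 + -1·716 + -3·129 + 3·-167 = 864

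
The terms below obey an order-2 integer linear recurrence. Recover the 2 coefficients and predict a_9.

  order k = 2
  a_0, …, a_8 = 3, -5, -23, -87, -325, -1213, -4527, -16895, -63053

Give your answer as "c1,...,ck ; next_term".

  a_2 = 4·-5 + -1·3 = -23
  a_3 = 4·-23 + -1·-5 = -87
  a_4 = 4·-87 + -1·-23 = -325
  a_5 = 4·-325 + -1·-87 = -1213
  a_6 = 4·-1213 + -1·-325 = -4527
  a_7 = 4·-4527 + -1·-1213 = -16895
  a_8 = 4·-16895 + -1·-4527 = -63053
  a_9 = 4·-63053 + -1·-16895 = -235317

4,-1 ; -235317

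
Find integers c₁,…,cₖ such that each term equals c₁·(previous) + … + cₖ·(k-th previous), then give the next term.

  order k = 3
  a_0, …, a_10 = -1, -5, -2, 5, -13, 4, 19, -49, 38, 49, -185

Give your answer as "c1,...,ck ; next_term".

  a_3 = -1·-2 + -1·-5 + 2·-1 = 5
  a_4 = -1·5 + -1·-2 + 2·-5 = -13
  a_5 = -1·-13 + -1·5 + 2·-2 = 4
  a_6 = -1·4 + -1·-13 + 2·5 = 19
  a_7 = -1·19 + -1·4 + 2·-13 = -49
  a_8 = -1·-49 + -1·19 + 2·4 = 38
  a_9 = -1·38 + -1·-49 + 2·19 = 49
  a_10 = -1·49 + -1·38 + 2·-49 = -185
  a_11 = -1·-185 + -1·49 + 2·38 = 212

-1,-1,2 ; 212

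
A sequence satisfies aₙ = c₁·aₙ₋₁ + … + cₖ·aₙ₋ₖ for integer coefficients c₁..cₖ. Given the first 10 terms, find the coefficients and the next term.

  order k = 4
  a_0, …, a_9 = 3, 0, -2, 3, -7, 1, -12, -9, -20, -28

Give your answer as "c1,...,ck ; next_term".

  a_4 = 1·3 + 2·-2 + -1·0 + -2·3 = -7
  a_5 = 1·-7 + 2·3 + -1·-2 + -2·0 = 1
  a_6 = 1·1 + 2·-7 + -1·3 + -2·-2 = -12
  a_7 = 1·-12 + 2·1 + -1·-7 + -2·3 = -9
  a_8 = 1·-9 + 2·-12 + -1·1 + -2·-7 = -20
  a_9 = 1·-20 + 2·-9 + -1·-12 + -2·1 = -28
  a_10 = 1·-28 + 2·-20 + -1·-9 + -2·-12 = -35

1,2,-1,-2 ; -35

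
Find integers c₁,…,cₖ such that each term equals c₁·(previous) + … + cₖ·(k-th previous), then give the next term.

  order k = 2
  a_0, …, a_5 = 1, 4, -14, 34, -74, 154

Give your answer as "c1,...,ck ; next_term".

  a_2 = -3·4 + -2·1 = -14
  a_3 = -3·-14 + -2·4 = 34
  a_4 = -3·34 + -2·-14 = -74
  a_5 = -3·-74 + -2·34 = 154
  a_6 = -3·154 + -2·-74 = -314

-3,-2 ; -314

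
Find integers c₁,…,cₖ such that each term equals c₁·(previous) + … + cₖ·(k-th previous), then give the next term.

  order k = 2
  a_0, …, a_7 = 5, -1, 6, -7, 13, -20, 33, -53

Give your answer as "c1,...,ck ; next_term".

-1,1 ; 86

  a_2 = -1·-1 + 1·5 = 6
  a_3 = -1·6 + 1·-1 = -7
  a_4 = -1·-7 + 1·6 = 13
  a_5 = -1·13 + 1·-7 = -20
  a_6 = -1·-20 + 1·13 = 33
  a_7 = -1·33 + 1·-20 = -53
  a_8 = -1·-53 + 1·33 = 86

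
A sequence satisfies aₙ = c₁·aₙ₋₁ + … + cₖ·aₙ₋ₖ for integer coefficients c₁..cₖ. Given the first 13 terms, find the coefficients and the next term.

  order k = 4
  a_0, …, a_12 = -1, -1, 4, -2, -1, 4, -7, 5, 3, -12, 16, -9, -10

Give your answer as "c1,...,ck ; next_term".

-1,-1,0,-1 ; 31

  a_4 = -1·-2 + -1·4 + 0·-1 + -1·-1 = -1
  a_5 = -1·-1 + -1·-2 + 0·4 + -1·-1 = 4
  a_6 = -1·4 + -1·-1 + 0·-2 + -1·4 = -7
  a_7 = -1·-7 + -1·4 + 0·-1 + -1·-2 = 5
  a_8 = -1·5 + -1·-7 + 0·4 + -1·-1 = 3
  a_9 = -1·3 + -1·5 + 0·-7 + -1·4 = -12
  a_10 = -1·-12 + -1·3 + 0·5 + -1·-7 = 16
  a_11 = -1·16 + -1·-12 + 0·3 + -1·5 = -9
  a_12 = -1·-9 + -1·16 + 0·-12 + -1·3 = -10
  a_13 = -1·-10 + -1·-9 + 0·16 + -1·-12 = 31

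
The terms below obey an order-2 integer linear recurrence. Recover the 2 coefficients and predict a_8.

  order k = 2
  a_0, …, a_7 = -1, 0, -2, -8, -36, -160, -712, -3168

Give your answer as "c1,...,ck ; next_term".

  a_2 = 4·0 + 2·-1 = -2
  a_3 = 4·-2 + 2·0 = -8
  a_4 = 4·-8 + 2·-2 = -36
  a_5 = 4·-36 + 2·-8 = -160
  a_6 = 4·-160 + 2·-36 = -712
  a_7 = 4·-712 + 2·-160 = -3168
  a_8 = 4·-3168 + 2·-712 = -14096

4,2 ; -14096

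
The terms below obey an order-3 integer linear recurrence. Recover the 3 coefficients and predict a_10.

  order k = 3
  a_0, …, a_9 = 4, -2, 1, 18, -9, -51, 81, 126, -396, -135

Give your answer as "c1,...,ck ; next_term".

  a_3 = 0·1 + -3·-2 + 3·4 = 18
  a_4 = 0·18 + -3·1 + 3·-2 = -9
  a_5 = 0·-9 + -3·18 + 3·1 = -51
  a_6 = 0·-51 + -3·-9 + 3·18 = 81
  a_7 = 0·81 + -3·-51 + 3·-9 = 126
  a_8 = 0·126 + -3·81 + 3·-51 = -396
  a_9 = 0·-396 + -3·126 + 3·81 = -135
  a_10 = 0·-135 + -3·-396 + 3·126 = 1566

0,-3,3 ; 1566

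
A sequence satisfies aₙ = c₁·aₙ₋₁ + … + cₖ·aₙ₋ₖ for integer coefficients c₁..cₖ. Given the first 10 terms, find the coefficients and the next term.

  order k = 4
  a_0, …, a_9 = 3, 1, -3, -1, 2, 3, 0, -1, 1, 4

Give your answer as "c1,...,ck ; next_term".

1,0,0,1 ; 4

  a_4 = 1·-1 + 0·-3 + 0·1 + 1·3 = 2
  a_5 = 1·2 + 0·-1 + 0·-3 + 1·1 = 3
  a_6 = 1·3 + 0·2 + 0·-1 + 1·-3 = 0
  a_7 = 1·0 + 0·3 + 0·2 + 1·-1 = -1
  a_8 = 1·-1 + 0·0 + 0·3 + 1·2 = 1
  a_9 = 1·1 + 0·-1 + 0·0 + 1·3 = 4
  a_10 = 1·4 + 0·1 + 0·-1 + 1·0 = 4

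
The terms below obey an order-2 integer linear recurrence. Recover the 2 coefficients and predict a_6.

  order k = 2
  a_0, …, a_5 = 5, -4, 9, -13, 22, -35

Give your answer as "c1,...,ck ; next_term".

  a_2 = -1·-4 + 1·5 = 9
  a_3 = -1·9 + 1·-4 = -13
  a_4 = -1·-13 + 1·9 = 22
  a_5 = -1·22 + 1·-13 = -35
  a_6 = -1·-35 + 1·22 = 57

-1,1 ; 57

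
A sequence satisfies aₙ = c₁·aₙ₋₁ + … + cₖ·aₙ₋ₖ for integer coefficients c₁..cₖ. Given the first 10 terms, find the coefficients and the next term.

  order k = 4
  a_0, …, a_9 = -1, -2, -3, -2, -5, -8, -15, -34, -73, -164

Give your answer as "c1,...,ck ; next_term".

  a_4 = 2·-2 + 1·-3 + 0·-2 + -2·-1 = -5
  a_5 = 2·-5 + 1·-2 + 0·-3 + -2·-2 = -8
  a_6 = 2·-8 + 1·-5 + 0·-2 + -2·-3 = -15
  a_7 = 2·-15 + 1·-8 + 0·-5 + -2·-2 = -34
  a_8 = 2·-34 + 1·-15 + 0·-8 + -2·-5 = -73
  a_9 = 2·-73 + 1·-34 + 0·-15 + -2·-8 = -164
  a_10 = 2·-164 + 1·-73 + 0·-34 + -2·-15 = -371

2,1,0,-2 ; -371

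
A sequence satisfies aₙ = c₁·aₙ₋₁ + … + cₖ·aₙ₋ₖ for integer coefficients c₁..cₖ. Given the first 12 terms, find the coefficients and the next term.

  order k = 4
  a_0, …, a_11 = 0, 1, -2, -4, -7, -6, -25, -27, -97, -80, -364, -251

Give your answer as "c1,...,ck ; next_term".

0,3,-1,4 ; -1400

  a_4 = 0·-4 + 3·-2 + -1·1 + 4·0 = -7
  a_5 = 0·-7 + 3·-4 + -1·-2 + 4·1 = -6
  a_6 = 0·-6 + 3·-7 + -1·-4 + 4·-2 = -25
  a_7 = 0·-25 + 3·-6 + -1·-7 + 4·-4 = -27
  a_8 = 0·-27 + 3·-25 + -1·-6 + 4·-7 = -97
  a_9 = 0·-97 + 3·-27 + -1·-25 + 4·-6 = -80
  a_10 = 0·-80 + 3·-97 + -1·-27 + 4·-25 = -364
  a_11 = 0·-364 + 3·-80 + -1·-97 + 4·-27 = -251
  a_12 = 0·-251 + 3·-364 + -1·-80 + 4·-97 = -1400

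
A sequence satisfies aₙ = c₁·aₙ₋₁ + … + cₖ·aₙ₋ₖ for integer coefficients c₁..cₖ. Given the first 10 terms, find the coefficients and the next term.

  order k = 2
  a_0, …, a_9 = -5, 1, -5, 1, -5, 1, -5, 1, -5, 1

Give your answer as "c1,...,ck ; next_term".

0,1 ; -5

  a_2 = 0·1 + 1·-5 = -5
  a_3 = 0·-5 + 1·1 = 1
  a_4 = 0·1 + 1·-5 = -5
  a_5 = 0·-5 + 1·1 = 1
  a_6 = 0·1 + 1·-5 = -5
  a_7 = 0·-5 + 1·1 = 1
  a_8 = 0·1 + 1·-5 = -5
  a_9 = 0·-5 + 1·1 = 1
  a_10 = 0·1 + 1·-5 = -5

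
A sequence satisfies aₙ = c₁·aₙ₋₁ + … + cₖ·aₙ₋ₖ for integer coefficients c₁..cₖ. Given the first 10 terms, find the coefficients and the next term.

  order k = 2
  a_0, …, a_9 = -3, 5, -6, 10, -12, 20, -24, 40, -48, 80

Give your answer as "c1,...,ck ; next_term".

0,2 ; -96

  a_2 = 0·5 + 2·-3 = -6
  a_3 = 0·-6 + 2·5 = 10
  a_4 = 0·10 + 2·-6 = -12
  a_5 = 0·-12 + 2·10 = 20
  a_6 = 0·20 + 2·-12 = -24
  a_7 = 0·-24 + 2·20 = 40
  a_8 = 0·40 + 2·-24 = -48
  a_9 = 0·-48 + 2·40 = 80
  a_10 = 0·80 + 2·-48 = -96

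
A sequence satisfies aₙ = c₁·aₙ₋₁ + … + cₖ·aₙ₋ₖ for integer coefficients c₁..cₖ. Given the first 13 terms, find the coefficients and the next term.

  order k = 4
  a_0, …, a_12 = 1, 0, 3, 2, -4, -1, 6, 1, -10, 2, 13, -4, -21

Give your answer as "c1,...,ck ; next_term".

  a_4 = -1·2 + -1·3 + -1·0 + 1·1 = -4
  a_5 = -1·-4 + -1·2 + -1·3 + 1·0 = -1
  a_6 = -1·-1 + -1·-4 + -1·2 + 1·3 = 6
  a_7 = -1·6 + -1·-1 + -1·-4 + 1·2 = 1
  a_8 = -1·1 + -1·6 + -1·-1 + 1·-4 = -10
  a_9 = -1·-10 + -1·1 + -1·6 + 1·-1 = 2
  a_10 = -1·2 + -1·-10 + -1·1 + 1·6 = 13
  a_11 = -1·13 + -1·2 + -1·-10 + 1·1 = -4
  a_12 = -1·-4 + -1·13 + -1·2 + 1·-10 = -21
  a_13 = -1·-21 + -1·-4 + -1·13 + 1·2 = 14

-1,-1,-1,1 ; 14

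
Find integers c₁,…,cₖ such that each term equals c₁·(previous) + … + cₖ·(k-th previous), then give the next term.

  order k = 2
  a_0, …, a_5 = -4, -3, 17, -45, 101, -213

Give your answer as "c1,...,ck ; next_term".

-3,-2 ; 437

  a_2 = -3·-3 + -2·-4 = 17
  a_3 = -3·17 + -2·-3 = -45
  a_4 = -3·-45 + -2·17 = 101
  a_5 = -3·101 + -2·-45 = -213
  a_6 = -3·-213 + -2·101 = 437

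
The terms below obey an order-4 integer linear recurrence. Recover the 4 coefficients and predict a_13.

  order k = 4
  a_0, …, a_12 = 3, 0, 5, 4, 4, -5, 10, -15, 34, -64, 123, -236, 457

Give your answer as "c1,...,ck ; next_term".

-1,1,-1,1 ; -880

  a_4 = -1·4 + 1·5 + -1·0 + 1·3 = 4
  a_5 = -1·4 + 1·4 + -1·5 + 1·0 = -5
  a_6 = -1·-5 + 1·4 + -1·4 + 1·5 = 10
  a_7 = -1·10 + 1·-5 + -1·4 + 1·4 = -15
  a_8 = -1·-15 + 1·10 + -1·-5 + 1·4 = 34
  a_9 = -1·34 + 1·-15 + -1·10 + 1·-5 = -64
  a_10 = -1·-64 + 1·34 + -1·-15 + 1·10 = 123
  a_11 = -1·123 + 1·-64 + -1·34 + 1·-15 = -236
  a_12 = -1·-236 + 1·123 + -1·-64 + 1·34 = 457
  a_13 = -1·457 + 1·-236 + -1·123 + 1·-64 = -880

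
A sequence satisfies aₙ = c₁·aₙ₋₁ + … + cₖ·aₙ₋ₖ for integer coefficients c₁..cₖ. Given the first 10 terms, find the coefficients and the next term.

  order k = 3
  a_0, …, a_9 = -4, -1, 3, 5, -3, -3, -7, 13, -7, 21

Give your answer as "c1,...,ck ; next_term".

-1,0,-2 ; -47

  a_3 = -1·3 + 0·-1 + -2·-4 = 5
  a_4 = -1·5 + 0·3 + -2·-1 = -3
  a_5 = -1·-3 + 0·5 + -2·3 = -3
  a_6 = -1·-3 + 0·-3 + -2·5 = -7
  a_7 = -1·-7 + 0·-3 + -2·-3 = 13
  a_8 = -1·13 + 0·-7 + -2·-3 = -7
  a_9 = -1·-7 + 0·13 + -2·-7 = 21
  a_10 = -1·21 + 0·-7 + -2·13 = -47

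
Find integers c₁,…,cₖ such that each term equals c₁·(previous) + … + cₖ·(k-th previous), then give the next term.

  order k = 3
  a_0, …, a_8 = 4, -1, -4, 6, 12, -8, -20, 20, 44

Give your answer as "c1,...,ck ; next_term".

  a_3 = 1·-4 + -2·-1 + 2·4 = 6
  a_4 = 1·6 + -2·-4 + 2·-1 = 12
  a_5 = 1·12 + -2·6 + 2·-4 = -8
  a_6 = 1·-8 + -2·12 + 2·6 = -20
  a_7 = 1·-20 + -2·-8 + 2·12 = 20
  a_8 = 1·20 + -2·-20 + 2·-8 = 44
  a_9 = 1·44 + -2·20 + 2·-20 = -36

1,-2,2 ; -36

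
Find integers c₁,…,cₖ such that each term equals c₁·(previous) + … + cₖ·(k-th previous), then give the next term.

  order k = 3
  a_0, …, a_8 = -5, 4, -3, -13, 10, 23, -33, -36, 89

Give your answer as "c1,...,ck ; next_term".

  a_3 = 0·-3 + -2·4 + 1·-5 = -13
  a_4 = 0·-13 + -2·-3 + 1·4 = 10
  a_5 = 0·10 + -2·-13 + 1·-3 = 23
  a_6 = 0·23 + -2·10 + 1·-13 = -33
  a_7 = 0·-33 + -2·23 + 1·10 = -36
  a_8 = 0·-36 + -2·-33 + 1·23 = 89
  a_9 = 0·89 + -2·-36 + 1·-33 = 39

0,-2,1 ; 39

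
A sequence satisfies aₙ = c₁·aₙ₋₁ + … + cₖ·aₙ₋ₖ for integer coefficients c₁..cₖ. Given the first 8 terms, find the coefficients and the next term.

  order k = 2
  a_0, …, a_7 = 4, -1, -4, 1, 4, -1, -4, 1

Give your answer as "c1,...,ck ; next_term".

  a_2 = 0·-1 + -1·4 = -4
  a_3 = 0·-4 + -1·-1 = 1
  a_4 = 0·1 + -1·-4 = 4
  a_5 = 0·4 + -1·1 = -1
  a_6 = 0·-1 + -1·4 = -4
  a_7 = 0·-4 + -1·-1 = 1
  a_8 = 0·1 + -1·-4 = 4

0,-1 ; 4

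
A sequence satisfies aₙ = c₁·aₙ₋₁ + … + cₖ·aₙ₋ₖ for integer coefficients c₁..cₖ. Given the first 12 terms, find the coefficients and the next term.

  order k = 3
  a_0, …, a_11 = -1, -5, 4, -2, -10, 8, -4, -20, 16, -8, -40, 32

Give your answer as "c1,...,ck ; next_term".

0,0,2 ; -16

  a_3 = 0·4 + 0·-5 + 2·-1 = -2
  a_4 = 0·-2 + 0·4 + 2·-5 = -10
  a_5 = 0·-10 + 0·-2 + 2·4 = 8
  a_6 = 0·8 + 0·-10 + 2·-2 = -4
  a_7 = 0·-4 + 0·8 + 2·-10 = -20
  a_8 = 0·-20 + 0·-4 + 2·8 = 16
  a_9 = 0·16 + 0·-20 + 2·-4 = -8
  a_10 = 0·-8 + 0·16 + 2·-20 = -40
  a_11 = 0·-40 + 0·-8 + 2·16 = 32
  a_12 = 0·32 + 0·-40 + 2·-8 = -16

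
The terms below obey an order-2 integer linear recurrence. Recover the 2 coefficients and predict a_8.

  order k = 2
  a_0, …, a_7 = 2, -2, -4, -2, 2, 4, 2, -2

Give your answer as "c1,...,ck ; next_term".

1,-1 ; -4

  a_2 = 1·-2 + -1·2 = -4
  a_3 = 1·-4 + -1·-2 = -2
  a_4 = 1·-2 + -1·-4 = 2
  a_5 = 1·2 + -1·-2 = 4
  a_6 = 1·4 + -1·2 = 2
  a_7 = 1·2 + -1·4 = -2
  a_8 = 1·-2 + -1·2 = -4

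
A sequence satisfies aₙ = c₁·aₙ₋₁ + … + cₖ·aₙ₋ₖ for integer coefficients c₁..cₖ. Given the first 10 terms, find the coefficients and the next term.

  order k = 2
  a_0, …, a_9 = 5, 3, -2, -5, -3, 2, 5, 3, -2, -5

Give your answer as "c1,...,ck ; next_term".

  a_2 = 1·3 + -1·5 = -2
  a_3 = 1·-2 + -1·3 = -5
  a_4 = 1·-5 + -1·-2 = -3
  a_5 = 1·-3 + -1·-5 = 2
  a_6 = 1·2 + -1·-3 = 5
  a_7 = 1·5 + -1·2 = 3
  a_8 = 1·3 + -1·5 = -2
  a_9 = 1·-2 + -1·3 = -5
  a_10 = 1·-5 + -1·-2 = -3

1,-1 ; -3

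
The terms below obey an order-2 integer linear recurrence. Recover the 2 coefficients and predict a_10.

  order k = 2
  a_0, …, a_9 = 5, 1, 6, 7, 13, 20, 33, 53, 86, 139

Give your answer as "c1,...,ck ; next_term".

1,1 ; 225

  a_2 = 1·1 + 1·5 = 6
  a_3 = 1·6 + 1·1 = 7
  a_4 = 1·7 + 1·6 = 13
  a_5 = 1·13 + 1·7 = 20
  a_6 = 1·20 + 1·13 = 33
  a_7 = 1·33 + 1·20 = 53
  a_8 = 1·53 + 1·33 = 86
  a_9 = 1·86 + 1·53 = 139
  a_10 = 1·139 + 1·86 = 225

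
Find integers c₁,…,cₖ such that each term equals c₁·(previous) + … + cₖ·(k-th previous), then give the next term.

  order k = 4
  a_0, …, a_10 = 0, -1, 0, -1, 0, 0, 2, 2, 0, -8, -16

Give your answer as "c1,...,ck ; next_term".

2,-2,-2,2 ; -12

  a_4 = 2·-1 + -2·0 + -2·-1 + 2·0 = 0
  a_5 = 2·0 + -2·-1 + -2·0 + 2·-1 = 0
  a_6 = 2·0 + -2·0 + -2·-1 + 2·0 = 2
  a_7 = 2·2 + -2·0 + -2·0 + 2·-1 = 2
  a_8 = 2·2 + -2·2 + -2·0 + 2·0 = 0
  a_9 = 2·0 + -2·2 + -2·2 + 2·0 = -8
  a_10 = 2·-8 + -2·0 + -2·2 + 2·2 = -16
  a_11 = 2·-16 + -2·-8 + -2·0 + 2·2 = -12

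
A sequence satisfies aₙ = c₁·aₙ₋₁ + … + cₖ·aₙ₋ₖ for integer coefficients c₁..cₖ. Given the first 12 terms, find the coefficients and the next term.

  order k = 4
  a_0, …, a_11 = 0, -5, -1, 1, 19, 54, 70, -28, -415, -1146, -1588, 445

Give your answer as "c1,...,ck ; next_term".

2,-2,-3,-3 ; 8749

  a_4 = 2·1 + -2·-1 + -3·-5 + -3·0 = 19
  a_5 = 2·19 + -2·1 + -3·-1 + -3·-5 = 54
  a_6 = 2·54 + -2·19 + -3·1 + -3·-1 = 70
  a_7 = 2·70 + -2·54 + -3·19 + -3·1 = -28
  a_8 = 2·-28 + -2·70 + -3·54 + -3·19 = -415
  a_9 = 2·-415 + -2·-28 + -3·70 + -3·54 = -1146
  a_10 = 2·-1146 + -2·-415 + -3·-28 + -3·70 = -1588
  a_11 = 2·-1588 + -2·-1146 + -3·-415 + -3·-28 = 445
  a_12 = 2·445 + -2·-1588 + -3·-1146 + -3·-415 = 8749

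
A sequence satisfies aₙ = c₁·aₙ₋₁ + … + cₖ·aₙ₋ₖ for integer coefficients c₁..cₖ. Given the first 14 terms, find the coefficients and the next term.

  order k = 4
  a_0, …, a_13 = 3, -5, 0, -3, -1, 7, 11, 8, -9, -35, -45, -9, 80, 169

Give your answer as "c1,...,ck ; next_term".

1,-1,-1,-1 ; 143

  a_4 = 1·-3 + -1·0 + -1·-5 + -1·3 = -1
  a_5 = 1·-1 + -1·-3 + -1·0 + -1·-5 = 7
  a_6 = 1·7 + -1·-1 + -1·-3 + -1·0 = 11
  a_7 = 1·11 + -1·7 + -1·-1 + -1·-3 = 8
  a_8 = 1·8 + -1·11 + -1·7 + -1·-1 = -9
  a_9 = 1·-9 + -1·8 + -1·11 + -1·7 = -35
  a_10 = 1·-35 + -1·-9 + -1·8 + -1·11 = -45
  a_11 = 1·-45 + -1·-35 + -1·-9 + -1·8 = -9
  a_12 = 1·-9 + -1·-45 + -1·-35 + -1·-9 = 80
  a_13 = 1·80 + -1·-9 + -1·-45 + -1·-35 = 169
  a_14 = 1·169 + -1·80 + -1·-9 + -1·-45 = 143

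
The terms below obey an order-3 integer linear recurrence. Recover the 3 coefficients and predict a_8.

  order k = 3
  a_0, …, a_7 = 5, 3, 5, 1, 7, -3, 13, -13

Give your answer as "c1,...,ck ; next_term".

0,2,-1 ; 29

  a_3 = 0·5 + 2·3 + -1·5 = 1
  a_4 = 0·1 + 2·5 + -1·3 = 7
  a_5 = 0·7 + 2·1 + -1·5 = -3
  a_6 = 0·-3 + 2·7 + -1·1 = 13
  a_7 = 0·13 + 2·-3 + -1·7 = -13
  a_8 = 0·-13 + 2·13 + -1·-3 = 29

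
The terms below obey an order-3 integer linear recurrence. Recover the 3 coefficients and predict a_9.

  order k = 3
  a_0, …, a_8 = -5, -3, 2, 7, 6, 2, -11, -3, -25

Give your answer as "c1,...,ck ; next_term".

  a_3 = -1·2 + 2·-3 + -3·-5 = 7
  a_4 = -1·7 + 2·2 + -3·-3 = 6
  a_5 = -1·6 + 2·7 + -3·2 = 2
  a_6 = -1·2 + 2·6 + -3·7 = -11
  a_7 = -1·-11 + 2·2 + -3·6 = -3
  a_8 = -1·-3 + 2·-11 + -3·2 = -25
  a_9 = -1·-25 + 2·-3 + -3·-11 = 52

-1,2,-3 ; 52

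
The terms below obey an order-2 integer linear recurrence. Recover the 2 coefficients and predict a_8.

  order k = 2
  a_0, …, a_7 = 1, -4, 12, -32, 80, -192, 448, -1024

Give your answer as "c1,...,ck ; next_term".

  a_2 = -4·-4 + -4·1 = 12
  a_3 = -4·12 + -4·-4 = -32
  a_4 = -4·-32 + -4·12 = 80
  a_5 = -4·80 + -4·-32 = -192
  a_6 = -4·-192 + -4·80 = 448
  a_7 = -4·448 + -4·-192 = -1024
  a_8 = -4·-1024 + -4·448 = 2304

-4,-4 ; 2304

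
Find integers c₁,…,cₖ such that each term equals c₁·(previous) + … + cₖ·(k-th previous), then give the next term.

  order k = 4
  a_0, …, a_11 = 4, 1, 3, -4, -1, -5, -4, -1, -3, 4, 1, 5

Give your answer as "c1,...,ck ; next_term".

0,1,0,-1 ; 4

  a_4 = 0·-4 + 1·3 + 0·1 + -1·4 = -1
  a_5 = 0·-1 + 1·-4 + 0·3 + -1·1 = -5
  a_6 = 0·-5 + 1·-1 + 0·-4 + -1·3 = -4
  a_7 = 0·-4 + 1·-5 + 0·-1 + -1·-4 = -1
  a_8 = 0·-1 + 1·-4 + 0·-5 + -1·-1 = -3
  a_9 = 0·-3 + 1·-1 + 0·-4 + -1·-5 = 4
  a_10 = 0·4 + 1·-3 + 0·-1 + -1·-4 = 1
  a_11 = 0·1 + 1·4 + 0·-3 + -1·-1 = 5
  a_12 = 0·5 + 1·1 + 0·4 + -1·-3 = 4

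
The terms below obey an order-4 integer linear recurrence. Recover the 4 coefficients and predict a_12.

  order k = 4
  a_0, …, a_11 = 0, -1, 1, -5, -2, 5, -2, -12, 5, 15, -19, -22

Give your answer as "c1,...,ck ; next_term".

0,-1,1,1 ; 39

  a_4 = 0·-5 + -1·1 + 1·-1 + 1·0 = -2
  a_5 = 0·-2 + -1·-5 + 1·1 + 1·-1 = 5
  a_6 = 0·5 + -1·-2 + 1·-5 + 1·1 = -2
  a_7 = 0·-2 + -1·5 + 1·-2 + 1·-5 = -12
  a_8 = 0·-12 + -1·-2 + 1·5 + 1·-2 = 5
  a_9 = 0·5 + -1·-12 + 1·-2 + 1·5 = 15
  a_10 = 0·15 + -1·5 + 1·-12 + 1·-2 = -19
  a_11 = 0·-19 + -1·15 + 1·5 + 1·-12 = -22
  a_12 = 0·-22 + -1·-19 + 1·15 + 1·5 = 39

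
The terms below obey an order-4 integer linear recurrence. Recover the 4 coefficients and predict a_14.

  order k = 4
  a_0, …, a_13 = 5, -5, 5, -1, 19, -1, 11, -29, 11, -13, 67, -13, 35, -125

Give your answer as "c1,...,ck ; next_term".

1,0,-2,2 ; 35

  a_4 = 1·-1 + 0·5 + -2·-5 + 2·5 = 19
  a_5 = 1·19 + 0·-1 + -2·5 + 2·-5 = -1
  a_6 = 1·-1 + 0·19 + -2·-1 + 2·5 = 11
  a_7 = 1·11 + 0·-1 + -2·19 + 2·-1 = -29
  a_8 = 1·-29 + 0·11 + -2·-1 + 2·19 = 11
  a_9 = 1·11 + 0·-29 + -2·11 + 2·-1 = -13
  a_10 = 1·-13 + 0·11 + -2·-29 + 2·11 = 67
  a_11 = 1·67 + 0·-13 + -2·11 + 2·-29 = -13
  a_12 = 1·-13 + 0·67 + -2·-13 + 2·11 = 35
  a_13 = 1·35 + 0·-13 + -2·67 + 2·-13 = -125
  a_14 = 1·-125 + 0·35 + -2·-13 + 2·67 = 35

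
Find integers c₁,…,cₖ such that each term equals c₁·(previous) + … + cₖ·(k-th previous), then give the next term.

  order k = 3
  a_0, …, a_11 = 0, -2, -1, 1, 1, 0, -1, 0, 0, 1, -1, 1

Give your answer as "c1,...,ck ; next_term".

-1,0,-1 ; -2

  a_3 = -1·-1 + 0·-2 + -1·0 = 1
  a_4 = -1·1 + 0·-1 + -1·-2 = 1
  a_5 = -1·1 + 0·1 + -1·-1 = 0
  a_6 = -1·0 + 0·1 + -1·1 = -1
  a_7 = -1·-1 + 0·0 + -1·1 = 0
  a_8 = -1·0 + 0·-1 + -1·0 = 0
  a_9 = -1·0 + 0·0 + -1·-1 = 1
  a_10 = -1·1 + 0·0 + -1·0 = -1
  a_11 = -1·-1 + 0·1 + -1·0 = 1
  a_12 = -1·1 + 0·-1 + -1·1 = -2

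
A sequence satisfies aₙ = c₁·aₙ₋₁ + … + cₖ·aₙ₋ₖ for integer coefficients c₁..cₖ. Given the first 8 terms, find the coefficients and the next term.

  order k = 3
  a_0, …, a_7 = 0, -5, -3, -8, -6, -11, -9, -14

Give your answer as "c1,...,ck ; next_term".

  a_3 = 1·-3 + 1·-5 + -1·0 = -8
  a_4 = 1·-8 + 1·-3 + -1·-5 = -6
  a_5 = 1·-6 + 1·-8 + -1·-3 = -11
  a_6 = 1·-11 + 1·-6 + -1·-8 = -9
  a_7 = 1·-9 + 1·-11 + -1·-6 = -14
  a_8 = 1·-14 + 1·-9 + -1·-11 = -12

1,1,-1 ; -12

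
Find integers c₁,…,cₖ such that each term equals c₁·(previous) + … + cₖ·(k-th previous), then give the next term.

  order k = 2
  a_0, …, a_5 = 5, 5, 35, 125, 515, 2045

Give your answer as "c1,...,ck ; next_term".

3,4 ; 8195

  a_2 = 3·5 + 4·5 = 35
  a_3 = 3·35 + 4·5 = 125
  a_4 = 3·125 + 4·35 = 515
  a_5 = 3·515 + 4·125 = 2045
  a_6 = 3·2045 + 4·515 = 8195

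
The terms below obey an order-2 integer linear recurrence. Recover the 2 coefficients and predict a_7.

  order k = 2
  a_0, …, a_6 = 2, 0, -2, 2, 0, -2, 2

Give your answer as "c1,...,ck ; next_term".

  a_2 = -1·0 + -1·2 = -2
  a_3 = -1·-2 + -1·0 = 2
  a_4 = -1·2 + -1·-2 = 0
  a_5 = -1·0 + -1·2 = -2
  a_6 = -1·-2 + -1·0 = 2
  a_7 = -1·2 + -1·-2 = 0

-1,-1 ; 0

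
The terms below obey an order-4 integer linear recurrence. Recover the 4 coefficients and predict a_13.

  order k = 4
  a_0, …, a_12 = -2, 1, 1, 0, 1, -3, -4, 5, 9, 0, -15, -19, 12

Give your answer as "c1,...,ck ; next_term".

0,-2,-1,-2 ; 53

  a_4 = 0·0 + -2·1 + -1·1 + -2·-2 = 1
  a_5 = 0·1 + -2·0 + -1·1 + -2·1 = -3
  a_6 = 0·-3 + -2·1 + -1·0 + -2·1 = -4
  a_7 = 0·-4 + -2·-3 + -1·1 + -2·0 = 5
  a_8 = 0·5 + -2·-4 + -1·-3 + -2·1 = 9
  a_9 = 0·9 + -2·5 + -1·-4 + -2·-3 = 0
  a_10 = 0·0 + -2·9 + -1·5 + -2·-4 = -15
  a_11 = 0·-15 + -2·0 + -1·9 + -2·5 = -19
  a_12 = 0·-19 + -2·-15 + -1·0 + -2·9 = 12
  a_13 = 0·12 + -2·-19 + -1·-15 + -2·0 = 53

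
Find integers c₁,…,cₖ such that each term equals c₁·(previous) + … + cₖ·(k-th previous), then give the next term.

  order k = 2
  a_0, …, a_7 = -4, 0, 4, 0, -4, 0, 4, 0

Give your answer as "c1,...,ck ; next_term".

0,-1 ; -4

  a_2 = 0·0 + -1·-4 = 4
  a_3 = 0·4 + -1·0 = 0
  a_4 = 0·0 + -1·4 = -4
  a_5 = 0·-4 + -1·0 = 0
  a_6 = 0·0 + -1·-4 = 4
  a_7 = 0·4 + -1·0 = 0
  a_8 = 0·0 + -1·4 = -4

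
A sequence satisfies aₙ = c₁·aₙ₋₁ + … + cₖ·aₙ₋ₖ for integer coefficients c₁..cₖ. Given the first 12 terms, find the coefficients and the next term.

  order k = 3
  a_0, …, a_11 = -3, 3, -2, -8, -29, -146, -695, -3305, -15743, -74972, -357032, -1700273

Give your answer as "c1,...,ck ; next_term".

4,3,3 ; -8097104

  a_3 = 4·-2 + 3·3 + 3·-3 = -8
  a_4 = 4·-8 + 3·-2 + 3·3 = -29
  a_5 = 4·-29 + 3·-8 + 3·-2 = -146
  a_6 = 4·-146 + 3·-29 + 3·-8 = -695
  a_7 = 4·-695 + 3·-146 + 3·-29 = -3305
  a_8 = 4·-3305 + 3·-695 + 3·-146 = -15743
  a_9 = 4·-15743 + 3·-3305 + 3·-695 = -74972
  a_10 = 4·-74972 + 3·-15743 + 3·-3305 = -357032
  a_11 = 4·-357032 + 3·-74972 + 3·-15743 = -1700273
  a_12 = 4·-1700273 + 3·-357032 + 3·-74972 = -8097104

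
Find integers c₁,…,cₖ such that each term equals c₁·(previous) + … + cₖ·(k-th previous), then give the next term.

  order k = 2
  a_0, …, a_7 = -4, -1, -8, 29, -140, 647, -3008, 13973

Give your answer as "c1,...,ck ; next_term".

  a_2 = -4·-1 + 3·-4 = -8
  a_3 = -4·-8 + 3·-1 = 29
  a_4 = -4·29 + 3·-8 = -140
  a_5 = -4·-140 + 3·29 = 647
  a_6 = -4·647 + 3·-140 = -3008
  a_7 = -4·-3008 + 3·647 = 13973
  a_8 = -4·13973 + 3·-3008 = -64916

-4,3 ; -64916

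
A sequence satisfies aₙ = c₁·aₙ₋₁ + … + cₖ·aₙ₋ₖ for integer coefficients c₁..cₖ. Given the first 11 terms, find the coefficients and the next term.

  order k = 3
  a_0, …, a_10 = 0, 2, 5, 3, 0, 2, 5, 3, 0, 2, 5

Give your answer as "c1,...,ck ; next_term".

1,-1,1 ; 3

  a_3 = 1·5 + -1·2 + 1·0 = 3
  a_4 = 1·3 + -1·5 + 1·2 = 0
  a_5 = 1·0 + -1·3 + 1·5 = 2
  a_6 = 1·2 + -1·0 + 1·3 = 5
  a_7 = 1·5 + -1·2 + 1·0 = 3
  a_8 = 1·3 + -1·5 + 1·2 = 0
  a_9 = 1·0 + -1·3 + 1·5 = 2
  a_10 = 1·2 + -1·0 + 1·3 = 5
  a_11 = 1·5 + -1·2 + 1·0 = 3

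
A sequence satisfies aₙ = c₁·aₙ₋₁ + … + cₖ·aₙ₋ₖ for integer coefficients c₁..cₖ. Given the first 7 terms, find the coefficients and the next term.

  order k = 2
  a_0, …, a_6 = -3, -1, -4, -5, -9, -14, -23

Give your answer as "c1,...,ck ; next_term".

  a_2 = 1·-1 + 1·-3 = -4
  a_3 = 1·-4 + 1·-1 = -5
  a_4 = 1·-5 + 1·-4 = -9
  a_5 = 1·-9 + 1·-5 = -14
  a_6 = 1·-14 + 1·-9 = -23
  a_7 = 1·-23 + 1·-14 = -37

1,1 ; -37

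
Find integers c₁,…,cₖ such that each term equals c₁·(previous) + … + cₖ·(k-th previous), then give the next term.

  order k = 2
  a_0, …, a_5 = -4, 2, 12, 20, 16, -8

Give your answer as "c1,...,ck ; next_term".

2,-2 ; -48

  a_2 = 2·2 + -2·-4 = 12
  a_3 = 2·12 + -2·2 = 20
  a_4 = 2·20 + -2·12 = 16
  a_5 = 2·16 + -2·20 = -8
  a_6 = 2·-8 + -2·16 = -48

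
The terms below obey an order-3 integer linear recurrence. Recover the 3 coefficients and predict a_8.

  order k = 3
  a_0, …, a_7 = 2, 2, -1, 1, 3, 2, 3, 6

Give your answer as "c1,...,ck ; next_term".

1,0,1 ; 8

  a_3 = 1·-1 + 0·2 + 1·2 = 1
  a_4 = 1·1 + 0·-1 + 1·2 = 3
  a_5 = 1·3 + 0·1 + 1·-1 = 2
  a_6 = 1·2 + 0·3 + 1·1 = 3
  a_7 = 1·3 + 0·2 + 1·3 = 6
  a_8 = 1·6 + 0·3 + 1·2 = 8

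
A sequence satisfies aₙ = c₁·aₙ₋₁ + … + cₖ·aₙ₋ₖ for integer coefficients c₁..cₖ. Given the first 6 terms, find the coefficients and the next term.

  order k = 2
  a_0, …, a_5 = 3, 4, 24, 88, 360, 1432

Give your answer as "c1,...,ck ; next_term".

  a_2 = 3·4 + 4·3 = 24
  a_3 = 3·24 + 4·4 = 88
  a_4 = 3·88 + 4·24 = 360
  a_5 = 3·360 + 4·88 = 1432
  a_6 = 3·1432 + 4·360 = 5736

3,4 ; 5736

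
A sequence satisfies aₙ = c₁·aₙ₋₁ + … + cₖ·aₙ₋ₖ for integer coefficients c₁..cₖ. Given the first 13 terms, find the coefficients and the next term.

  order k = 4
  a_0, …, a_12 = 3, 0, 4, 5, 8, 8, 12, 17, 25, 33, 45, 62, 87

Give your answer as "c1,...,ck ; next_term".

1,0,0,1 ; 120

  a_4 = 1·5 + 0·4 + 0·0 + 1·3 = 8
  a_5 = 1·8 + 0·5 + 0·4 + 1·0 = 8
  a_6 = 1·8 + 0·8 + 0·5 + 1·4 = 12
  a_7 = 1·12 + 0·8 + 0·8 + 1·5 = 17
  a_8 = 1·17 + 0·12 + 0·8 + 1·8 = 25
  a_9 = 1·25 + 0·17 + 0·12 + 1·8 = 33
  a_10 = 1·33 + 0·25 + 0·17 + 1·12 = 45
  a_11 = 1·45 + 0·33 + 0·25 + 1·17 = 62
  a_12 = 1·62 + 0·45 + 0·33 + 1·25 = 87
  a_13 = 1·87 + 0·62 + 0·45 + 1·33 = 120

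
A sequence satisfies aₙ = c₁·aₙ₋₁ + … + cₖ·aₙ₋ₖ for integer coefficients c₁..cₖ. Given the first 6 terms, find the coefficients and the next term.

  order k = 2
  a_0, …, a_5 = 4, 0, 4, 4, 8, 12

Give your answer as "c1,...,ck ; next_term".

  a_2 = 1·0 + 1·4 = 4
  a_3 = 1·4 + 1·0 = 4
  a_4 = 1·4 + 1·4 = 8
  a_5 = 1·8 + 1·4 = 12
  a_6 = 1·12 + 1·8 = 20

1,1 ; 20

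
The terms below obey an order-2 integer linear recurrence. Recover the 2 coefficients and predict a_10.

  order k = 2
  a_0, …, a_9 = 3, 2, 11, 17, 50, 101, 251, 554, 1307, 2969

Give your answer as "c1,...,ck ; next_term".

1,3 ; 6890

  a_2 = 1·2 + 3·3 = 11
  a_3 = 1·11 + 3·2 = 17
  a_4 = 1·17 + 3·11 = 50
  a_5 = 1·50 + 3·17 = 101
  a_6 = 1·101 + 3·50 = 251
  a_7 = 1·251 + 3·101 = 554
  a_8 = 1·554 + 3·251 = 1307
  a_9 = 1·1307 + 3·554 = 2969
  a_10 = 1·2969 + 3·1307 = 6890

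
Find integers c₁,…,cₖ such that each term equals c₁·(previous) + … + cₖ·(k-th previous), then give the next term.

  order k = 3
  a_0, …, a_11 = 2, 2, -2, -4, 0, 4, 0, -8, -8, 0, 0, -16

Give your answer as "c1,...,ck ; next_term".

  a_3 = 2·-2 + -2·2 + 2·2 = -4
  a_4 = 2·-4 + -2·-2 + 2·2 = 0
  a_5 = 2·0 + -2·-4 + 2·-2 = 4
  a_6 = 2·4 + -2·0 + 2·-4 = 0
  a_7 = 2·0 + -2·4 + 2·0 = -8
  a_8 = 2·-8 + -2·0 + 2·4 = -8
  a_9 = 2·-8 + -2·-8 + 2·0 = 0
  a_10 = 2·0 + -2·-8 + 2·-8 = 0
  a_11 = 2·0 + -2·0 + 2·-8 = -16
  a_12 = 2·-16 + -2·0 + 2·0 = -32

2,-2,2 ; -32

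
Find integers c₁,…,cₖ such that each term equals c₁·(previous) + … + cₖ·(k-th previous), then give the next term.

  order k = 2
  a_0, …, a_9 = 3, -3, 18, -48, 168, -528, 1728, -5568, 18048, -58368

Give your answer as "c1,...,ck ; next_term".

-2,4 ; 188928

  a_2 = -2·-3 + 4·3 = 18
  a_3 = -2·18 + 4·-3 = -48
  a_4 = -2·-48 + 4·18 = 168
  a_5 = -2·168 + 4·-48 = -528
  a_6 = -2·-528 + 4·168 = 1728
  a_7 = -2·1728 + 4·-528 = -5568
  a_8 = -2·-5568 + 4·1728 = 18048
  a_9 = -2·18048 + 4·-5568 = -58368
  a_10 = -2·-58368 + 4·18048 = 188928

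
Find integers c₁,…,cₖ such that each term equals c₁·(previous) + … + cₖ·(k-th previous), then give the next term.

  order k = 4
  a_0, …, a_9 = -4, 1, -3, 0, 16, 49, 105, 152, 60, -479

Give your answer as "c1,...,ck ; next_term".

  a_4 = 3·0 + -3·-3 + -1·1 + -2·-4 = 16
  a_5 = 3·16 + -3·0 + -1·-3 + -2·1 = 49
  a_6 = 3·49 + -3·16 + -1·0 + -2·-3 = 105
  a_7 = 3·105 + -3·49 + -1·16 + -2·0 = 152
  a_8 = 3·152 + -3·105 + -1·49 + -2·16 = 60
  a_9 = 3·60 + -3·152 + -1·105 + -2·49 = -479
  a_10 = 3·-479 + -3·60 + -1·152 + -2·105 = -1979

3,-3,-1,-2 ; -1979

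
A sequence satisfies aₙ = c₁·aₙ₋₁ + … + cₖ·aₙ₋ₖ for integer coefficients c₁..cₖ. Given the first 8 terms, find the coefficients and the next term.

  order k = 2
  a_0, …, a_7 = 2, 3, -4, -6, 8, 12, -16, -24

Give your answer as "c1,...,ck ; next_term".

0,-2 ; 32

  a_2 = 0·3 + -2·2 = -4
  a_3 = 0·-4 + -2·3 = -6
  a_4 = 0·-6 + -2·-4 = 8
  a_5 = 0·8 + -2·-6 = 12
  a_6 = 0·12 + -2·8 = -16
  a_7 = 0·-16 + -2·12 = -24
  a_8 = 0·-24 + -2·-16 = 32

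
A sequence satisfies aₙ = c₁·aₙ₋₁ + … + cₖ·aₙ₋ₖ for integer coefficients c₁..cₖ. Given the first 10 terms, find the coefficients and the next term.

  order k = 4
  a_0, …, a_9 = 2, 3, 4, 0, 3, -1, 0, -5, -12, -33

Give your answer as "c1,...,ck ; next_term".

  a_4 = 2·0 + 2·4 + -1·3 + -1·2 = 3
  a_5 = 2·3 + 2·0 + -1·4 + -1·3 = -1
  a_6 = 2·-1 + 2·3 + -1·0 + -1·4 = 0
  a_7 = 2·0 + 2·-1 + -1·3 + -1·0 = -5
  a_8 = 2·-5 + 2·0 + -1·-1 + -1·3 = -12
  a_9 = 2·-12 + 2·-5 + -1·0 + -1·-1 = -33
  a_10 = 2·-33 + 2·-12 + -1·-5 + -1·0 = -85

2,2,-1,-1 ; -85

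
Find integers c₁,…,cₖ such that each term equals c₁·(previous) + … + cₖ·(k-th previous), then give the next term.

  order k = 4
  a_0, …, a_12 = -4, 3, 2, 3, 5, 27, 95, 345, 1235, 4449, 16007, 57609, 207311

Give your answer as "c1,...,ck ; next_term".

  a_4 = 3·3 + 2·2 + 0·3 + 2·-4 = 5
  a_5 = 3·5 + 2·3 + 0·2 + 2·3 = 27
  a_6 = 3·27 + 2·5 + 0·3 + 2·2 = 95
  a_7 = 3·95 + 2·27 + 0·5 + 2·3 = 345
  a_8 = 3·345 + 2·95 + 0·27 + 2·5 = 1235
  a_9 = 3·1235 + 2·345 + 0·95 + 2·27 = 4449
  a_10 = 3·4449 + 2·1235 + 0·345 + 2·95 = 16007
  a_11 = 3·16007 + 2·4449 + 0·1235 + 2·345 = 57609
  a_12 = 3·57609 + 2·16007 + 0·4449 + 2·1235 = 207311
  a_13 = 3·207311 + 2·57609 + 0·16007 + 2·4449 = 746049

3,2,0,2 ; 746049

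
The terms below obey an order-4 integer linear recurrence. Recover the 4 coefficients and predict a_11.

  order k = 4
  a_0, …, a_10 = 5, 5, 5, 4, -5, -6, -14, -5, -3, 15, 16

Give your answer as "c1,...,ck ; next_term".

  a_4 = 0·4 + 1·5 + -1·5 + -1·5 = -5
  a_5 = 0·-5 + 1·4 + -1·5 + -1·5 = -6
  a_6 = 0·-6 + 1·-5 + -1·4 + -1·5 = -14
  a_7 = 0·-14 + 1·-6 + -1·-5 + -1·4 = -5
  a_8 = 0·-5 + 1·-14 + -1·-6 + -1·-5 = -3
  a_9 = 0·-3 + 1·-5 + -1·-14 + -1·-6 = 15
  a_10 = 0·15 + 1·-3 + -1·-5 + -1·-14 = 16
  a_11 = 0·16 + 1·15 + -1·-3 + -1·-5 = 23

0,1,-1,-1 ; 23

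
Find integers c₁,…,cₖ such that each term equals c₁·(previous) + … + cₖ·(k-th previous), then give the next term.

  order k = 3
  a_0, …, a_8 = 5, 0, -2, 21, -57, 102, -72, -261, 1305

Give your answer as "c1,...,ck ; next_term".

-3,-3,3 ; -3348

  a_3 = -3·-2 + -3·0 + 3·5 = 21
  a_4 = -3·21 + -3·-2 + 3·0 = -57
  a_5 = -3·-57 + -3·21 + 3·-2 = 102
  a_6 = -3·102 + -3·-57 + 3·21 = -72
  a_7 = -3·-72 + -3·102 + 3·-57 = -261
  a_8 = -3·-261 + -3·-72 + 3·102 = 1305
  a_9 = -3·1305 + -3·-261 + 3·-72 = -3348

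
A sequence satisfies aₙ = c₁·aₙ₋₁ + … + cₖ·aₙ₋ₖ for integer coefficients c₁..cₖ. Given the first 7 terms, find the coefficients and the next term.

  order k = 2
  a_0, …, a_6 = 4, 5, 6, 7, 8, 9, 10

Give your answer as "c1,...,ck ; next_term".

2,-1 ; 11

  a_2 = 2·5 + -1·4 = 6
  a_3 = 2·6 + -1·5 = 7
  a_4 = 2·7 + -1·6 = 8
  a_5 = 2·8 + -1·7 = 9
  a_6 = 2·9 + -1·8 = 10
  a_7 = 2·10 + -1·9 = 11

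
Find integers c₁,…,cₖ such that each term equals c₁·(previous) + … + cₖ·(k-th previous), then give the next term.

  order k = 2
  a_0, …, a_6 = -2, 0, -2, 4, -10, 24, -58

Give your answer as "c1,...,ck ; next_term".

-2,1 ; 140

  a_2 = -2·0 + 1·-2 = -2
  a_3 = -2·-2 + 1·0 = 4
  a_4 = -2·4 + 1·-2 = -10
  a_5 = -2·-10 + 1·4 = 24
  a_6 = -2·24 + 1·-10 = -58
  a_7 = -2·-58 + 1·24 = 140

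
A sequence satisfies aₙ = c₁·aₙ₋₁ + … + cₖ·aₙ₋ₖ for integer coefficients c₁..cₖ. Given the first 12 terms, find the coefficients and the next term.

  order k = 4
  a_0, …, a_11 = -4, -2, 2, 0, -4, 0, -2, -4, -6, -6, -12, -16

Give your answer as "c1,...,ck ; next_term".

  a_4 = 0·0 + 1·2 + 1·-2 + 1·-4 = -4
  a_5 = 0·-4 + 1·0 + 1·2 + 1·-2 = 0
  a_6 = 0·0 + 1·-4 + 1·0 + 1·2 = -2
  a_7 = 0·-2 + 1·0 + 1·-4 + 1·0 = -4
  a_8 = 0·-4 + 1·-2 + 1·0 + 1·-4 = -6
  a_9 = 0·-6 + 1·-4 + 1·-2 + 1·0 = -6
  a_10 = 0·-6 + 1·-6 + 1·-4 + 1·-2 = -12
  a_11 = 0·-12 + 1·-6 + 1·-6 + 1·-4 = -16
  a_12 = 0·-16 + 1·-12 + 1·-6 + 1·-6 = -24

0,1,1,1 ; -24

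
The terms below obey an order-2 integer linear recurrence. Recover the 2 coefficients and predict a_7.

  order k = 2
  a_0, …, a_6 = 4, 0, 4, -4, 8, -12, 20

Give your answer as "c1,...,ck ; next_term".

-1,1 ; -32

  a_2 = -1·0 + 1·4 = 4
  a_3 = -1·4 + 1·0 = -4
  a_4 = -1·-4 + 1·4 = 8
  a_5 = -1·8 + 1·-4 = -12
  a_6 = -1·-12 + 1·8 = 20
  a_7 = -1·20 + 1·-12 = -32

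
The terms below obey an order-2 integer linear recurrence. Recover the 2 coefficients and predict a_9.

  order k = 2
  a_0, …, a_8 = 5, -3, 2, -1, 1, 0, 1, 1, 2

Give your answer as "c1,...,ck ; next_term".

  a_2 = 1·-3 + 1·5 = 2
  a_3 = 1·2 + 1·-3 = -1
  a_4 = 1·-1 + 1·2 = 1
  a_5 = 1·1 + 1·-1 = 0
  a_6 = 1·0 + 1·1 = 1
  a_7 = 1·1 + 1·0 = 1
  a_8 = 1·1 + 1·1 = 2
  a_9 = 1·2 + 1·1 = 3

1,1 ; 3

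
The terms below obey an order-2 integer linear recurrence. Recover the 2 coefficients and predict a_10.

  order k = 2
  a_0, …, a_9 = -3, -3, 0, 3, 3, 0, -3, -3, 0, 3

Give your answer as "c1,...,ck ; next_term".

  a_2 = 1·-3 + -1·-3 = 0
  a_3 = 1·0 + -1·-3 = 3
  a_4 = 1·3 + -1·0 = 3
  a_5 = 1·3 + -1·3 = 0
  a_6 = 1·0 + -1·3 = -3
  a_7 = 1·-3 + -1·0 = -3
  a_8 = 1·-3 + -1·-3 = 0
  a_9 = 1·0 + -1·-3 = 3
  a_10 = 1·3 + -1·0 = 3

1,-1 ; 3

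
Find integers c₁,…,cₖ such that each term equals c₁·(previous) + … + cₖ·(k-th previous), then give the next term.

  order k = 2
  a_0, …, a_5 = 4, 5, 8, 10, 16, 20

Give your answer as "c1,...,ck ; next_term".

0,2 ; 32

  a_2 = 0·5 + 2·4 = 8
  a_3 = 0·8 + 2·5 = 10
  a_4 = 0·10 + 2·8 = 16
  a_5 = 0·16 + 2·10 = 20
  a_6 = 0·20 + 2·16 = 32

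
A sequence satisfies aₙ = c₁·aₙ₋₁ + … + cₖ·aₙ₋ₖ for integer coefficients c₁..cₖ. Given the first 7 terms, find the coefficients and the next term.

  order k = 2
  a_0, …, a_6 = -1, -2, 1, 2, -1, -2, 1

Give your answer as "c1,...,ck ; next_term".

0,-1 ; 2

  a_2 = 0·-2 + -1·-1 = 1
  a_3 = 0·1 + -1·-2 = 2
  a_4 = 0·2 + -1·1 = -1
  a_5 = 0·-1 + -1·2 = -2
  a_6 = 0·-2 + -1·-1 = 1
  a_7 = 0·1 + -1·-2 = 2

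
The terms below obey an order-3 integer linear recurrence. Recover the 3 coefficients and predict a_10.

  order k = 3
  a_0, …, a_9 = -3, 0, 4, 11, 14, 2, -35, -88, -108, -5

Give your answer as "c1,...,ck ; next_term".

  a_3 = 2·4 + -2·0 + -1·-3 = 11
  a_4 = 2·11 + -2·4 + -1·0 = 14
  a_5 = 2·14 + -2·11 + -1·4 = 2
  a_6 = 2·2 + -2·14 + -1·11 = -35
  a_7 = 2·-35 + -2·2 + -1·14 = -88
  a_8 = 2·-88 + -2·-35 + -1·2 = -108
  a_9 = 2·-108 + -2·-88 + -1·-35 = -5
  a_10 = 2·-5 + -2·-108 + -1·-88 = 294

2,-2,-1 ; 294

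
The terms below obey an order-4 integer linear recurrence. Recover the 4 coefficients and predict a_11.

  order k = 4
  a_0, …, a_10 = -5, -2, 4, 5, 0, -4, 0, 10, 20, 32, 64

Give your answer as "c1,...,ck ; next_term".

  a_4 = 2·5 + 0·4 + 0·-2 + 2·-5 = 0
  a_5 = 2·0 + 0·5 + 0·4 + 2·-2 = -4
  a_6 = 2·-4 + 0·0 + 0·5 + 2·4 = 0
  a_7 = 2·0 + 0·-4 + 0·0 + 2·5 = 10
  a_8 = 2·10 + 0·0 + 0·-4 + 2·0 = 20
  a_9 = 2·20 + 0·10 + 0·0 + 2·-4 = 32
  a_10 = 2·32 + 0·20 + 0·10 + 2·0 = 64
  a_11 = 2·64 + 0·32 + 0·20 + 2·10 = 148

2,0,0,2 ; 148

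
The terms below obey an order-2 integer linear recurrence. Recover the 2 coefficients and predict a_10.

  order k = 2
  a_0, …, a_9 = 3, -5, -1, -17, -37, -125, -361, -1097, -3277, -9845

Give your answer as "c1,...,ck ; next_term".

  a_2 = 2·-5 + 3·3 = -1
  a_3 = 2·-1 + 3·-5 = -17
  a_4 = 2·-17 + 3·-1 = -37
  a_5 = 2·-37 + 3·-17 = -125
  a_6 = 2·-125 + 3·-37 = -361
  a_7 = 2·-361 + 3·-125 = -1097
  a_8 = 2·-1097 + 3·-361 = -3277
  a_9 = 2·-3277 + 3·-1097 = -9845
  a_10 = 2·-9845 + 3·-3277 = -29521

2,3 ; -29521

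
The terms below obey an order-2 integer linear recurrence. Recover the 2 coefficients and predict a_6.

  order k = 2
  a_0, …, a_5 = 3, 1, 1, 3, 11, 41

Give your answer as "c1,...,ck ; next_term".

4,-1 ; 153

  a_2 = 4·1 + -1·3 = 1
  a_3 = 4·1 + -1·1 = 3
  a_4 = 4·3 + -1·1 = 11
  a_5 = 4·11 + -1·3 = 41
  a_6 = 4·41 + -1·11 = 153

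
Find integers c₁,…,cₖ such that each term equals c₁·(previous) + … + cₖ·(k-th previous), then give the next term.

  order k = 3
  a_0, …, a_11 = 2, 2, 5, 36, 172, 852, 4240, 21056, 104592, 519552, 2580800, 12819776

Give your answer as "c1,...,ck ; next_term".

  a_3 = 4·5 + 4·2 + 4·2 = 36
  a_4 = 4·36 + 4·5 + 4·2 = 172
  a_5 = 4·172 + 4·36 + 4·5 = 852
  a_6 = 4·852 + 4·172 + 4·36 = 4240
  a_7 = 4·4240 + 4·852 + 4·172 = 21056
  a_8 = 4·21056 + 4·4240 + 4·852 = 104592
  a_9 = 4·104592 + 4·21056 + 4·4240 = 519552
  a_10 = 4·519552 + 4·104592 + 4·21056 = 2580800
  a_11 = 4·2580800 + 4·519552 + 4·104592 = 12819776
  a_12 = 4·12819776 + 4·2580800 + 4·519552 = 63680512

4,4,4 ; 63680512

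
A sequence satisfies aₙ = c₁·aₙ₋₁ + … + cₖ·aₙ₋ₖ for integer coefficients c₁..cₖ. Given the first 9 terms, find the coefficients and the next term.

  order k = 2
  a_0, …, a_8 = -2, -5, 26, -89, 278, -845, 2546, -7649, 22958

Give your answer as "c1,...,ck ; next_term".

  a_2 = -4·-5 + -3·-2 = 26
  a_3 = -4·26 + -3·-5 = -89
  a_4 = -4·-89 + -3·26 = 278
  a_5 = -4·278 + -3·-89 = -845
  a_6 = -4·-845 + -3·278 = 2546
  a_7 = -4·2546 + -3·-845 = -7649
  a_8 = -4·-7649 + -3·2546 = 22958
  a_9 = -4·22958 + -3·-7649 = -68885

-4,-3 ; -68885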